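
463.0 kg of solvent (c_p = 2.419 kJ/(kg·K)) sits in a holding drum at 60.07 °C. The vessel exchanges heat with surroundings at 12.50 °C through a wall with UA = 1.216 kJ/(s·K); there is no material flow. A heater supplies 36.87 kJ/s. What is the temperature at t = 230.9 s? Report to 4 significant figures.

56.25 °C

M c_p dT/dt = −UA(T − T_amb) + Q̇.
dT/dt = (T_ss − T)/τ with T_ss = T_amb + Q̇/UA = 12.50 + 36.87/1.216 = 42.8207 °C, τ = M c_p/UA = 463.0·2.419/1.216 = 921.050 s.
T approaches T_ss exponentially: T(t) = T_ss + (T₀ − T_ss) e^(−t/τ).
T(230.9) = 42.8207 + (17.2493)·0.778262 = 56.2452 °C.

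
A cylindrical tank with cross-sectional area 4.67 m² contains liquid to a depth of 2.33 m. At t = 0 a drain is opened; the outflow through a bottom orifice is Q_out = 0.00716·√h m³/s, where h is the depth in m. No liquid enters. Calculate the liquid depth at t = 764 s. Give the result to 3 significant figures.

0.885 m

With no inflow, A dh/dt = −0.00716 √h.
∫ h^(−1/2) dh = −(0.00716/A) ∫ dt, giving 2√h = 2√h₀ − (0.00716/A) t.
√h = √2.33 − 0.00716·764/(2·4.67) = 1.5264 − 0.58568 = 0.94075.
h = 0.94075² = 0.88502 m.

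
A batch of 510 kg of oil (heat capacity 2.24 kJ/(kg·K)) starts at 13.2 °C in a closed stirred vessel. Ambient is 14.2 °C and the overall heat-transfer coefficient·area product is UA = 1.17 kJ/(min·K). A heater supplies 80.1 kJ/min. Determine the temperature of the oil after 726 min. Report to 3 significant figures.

Lumped-capacitance energy balance: M c_p dT/dt = UA(T_amb − T) + Q̇.
dT/dt = (T_ss − T)/τ with T_ss = T_amb + Q̇/UA = 14.2 + 80.1/1.17 = 82.662 °C, τ = M c_p/UA = 510·2.24/1.17 = 976.41 min.
This is linear first-order; T(t) = T_ss + (T₀ − T_ss) e^(−t/τ).
T(726) = 82.662 + (-69.462)·0.47543 = 49.638 °C.

49.6 °C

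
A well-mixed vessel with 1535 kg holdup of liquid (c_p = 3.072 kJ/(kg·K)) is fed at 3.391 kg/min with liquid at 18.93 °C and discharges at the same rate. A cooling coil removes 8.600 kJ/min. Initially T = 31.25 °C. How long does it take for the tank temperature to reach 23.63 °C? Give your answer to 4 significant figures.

392.3 min

Heat balance on the well-mixed liquid: M c_p dT/dt = ṁ c_p (T_in − T) − 8.600.
τ = M/ṁ = 452.669 min; T_ss = T_in − Q̇/(ṁ c_p) = 18.1044 °C.
T(t) = T_ss + (T₀ − T_ss) e^(−t/τ). Set T = 23.63:
e^(−t/τ) = (23.63 − 18.1044)/(31.25 − 18.1044) = 0.420337
t = −452.669 · ln(0.420337) = 392.328 min.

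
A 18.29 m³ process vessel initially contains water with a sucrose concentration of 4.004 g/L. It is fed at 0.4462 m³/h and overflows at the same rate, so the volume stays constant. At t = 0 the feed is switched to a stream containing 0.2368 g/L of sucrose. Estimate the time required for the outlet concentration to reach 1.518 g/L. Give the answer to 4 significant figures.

Species balance: V dC/dt = Q(C_in − C) ⇒ τ = V/Q = 40.9906 h.
C(t) = C_in + (C₀ − C_in) e^(−t/τ). Set C = 1.518 and solve for t:
e^(−t/τ) = (C − C_in)/(C₀ − C_in) = (1.518 − 0.2368)/(4.004 − 0.2368) = 0.340093
t = −τ ln(…) = 40.9906 × 1.07853 = 44.2098 h.

44.21 h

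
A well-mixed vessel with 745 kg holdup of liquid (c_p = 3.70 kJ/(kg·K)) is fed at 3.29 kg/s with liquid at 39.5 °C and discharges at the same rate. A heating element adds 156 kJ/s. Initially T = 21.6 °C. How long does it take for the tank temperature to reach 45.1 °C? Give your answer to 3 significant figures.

First-law balance (no shaft work): M c_p dT/dt = ṁ c_p (T_in − T) + 156.
τ = M/ṁ = 226.44 s; T_ss = T_in + Q̇/(ṁ c_p) = 52.315 °C.
T(t) = T_ss + (T₀ − T_ss) e^(−t/τ). Set T = 45.1:
e^(−t/τ) = (45.1 − 52.315)/(21.6 − 52.315) = 0.23491
t = −226.44 · ln(0.23491) = 328.02 s.

328 s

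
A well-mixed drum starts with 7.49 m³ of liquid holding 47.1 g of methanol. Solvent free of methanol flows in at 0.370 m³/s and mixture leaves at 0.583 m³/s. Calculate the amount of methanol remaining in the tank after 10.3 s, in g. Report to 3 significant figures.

18.2 g

Let m(t) be the amount of methanol. Volume: V(t) = V₀ + (Q_in − Q_out) t = 7.49 − 0.21300 t; V(10.3) = 5.2961 m³.
No methanol enters, so dm/dt = −Q_out · (m/V).
Separate: dm/m = −Q_out dt/V(t) ⇒ ln(m/m₀) = −(Q_out/(Q_in−Q_out)) ln(V/V₀).
m = m₀ (V₀/V)^(Q_out/(Q_in−Q_out)) = 47.1 × (7.49/5.2961)^(-2.7371) = 18.240 g.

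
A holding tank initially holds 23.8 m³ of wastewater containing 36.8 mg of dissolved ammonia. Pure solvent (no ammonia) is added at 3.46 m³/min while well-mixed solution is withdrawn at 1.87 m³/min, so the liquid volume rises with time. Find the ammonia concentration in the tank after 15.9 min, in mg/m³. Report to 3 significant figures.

Total volume: dV/dt = Q_in − Q_out = 1.5900 m³/min, so V(t) = 23.8 + 1.5900 t and V(15.9) = 49.081 m³.
Solute balance: dm/dt = 0 − Q_out C = −Q_out m/V(t).
dm/m = −Q_out dt/(V₀ + 1.5900 t); integrating gives ln(m/m₀) = −(Q_out/(Q_in−Q_out)) ln(V/V₀).
m = m₀ (V₀/V)^(Q_out/(Q_in−Q_out)) = 36.8 × (23.8/49.081)^(1.1761) = 15.709 mg.
C = m/V = 15.709/49.081 = 0.32007 mg/m³.

0.320 mg/m³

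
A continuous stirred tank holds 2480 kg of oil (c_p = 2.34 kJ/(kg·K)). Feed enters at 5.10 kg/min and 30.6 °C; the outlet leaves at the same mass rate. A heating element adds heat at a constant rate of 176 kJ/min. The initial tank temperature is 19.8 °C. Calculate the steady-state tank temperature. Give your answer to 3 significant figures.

45.3 °C

M c_p dT/dt = ṁ c_p (T_in − T) + Q̇.
At steady state dT/dt = 0 ⇒ T_ss = T_in + Q̇/(ṁ c_p) = 30.6 + 176/(5.10·2.34) = 45.348 °C.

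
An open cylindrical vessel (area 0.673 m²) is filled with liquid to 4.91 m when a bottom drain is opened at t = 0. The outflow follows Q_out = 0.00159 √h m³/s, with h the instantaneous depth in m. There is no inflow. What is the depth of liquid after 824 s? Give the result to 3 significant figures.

1.54 m

A dh/dt = −Q_out = −0.00159 √h.
This is separable: 2 d(√h)/dt = −0.00159/A, so √h = √h₀ − (0.00159/(2A)) t.
√h = √4.91 − 0.00159·824/(2·0.673) = 2.2159 − 0.97337 = 1.2425.
h = 1.2425² = 1.5438 m.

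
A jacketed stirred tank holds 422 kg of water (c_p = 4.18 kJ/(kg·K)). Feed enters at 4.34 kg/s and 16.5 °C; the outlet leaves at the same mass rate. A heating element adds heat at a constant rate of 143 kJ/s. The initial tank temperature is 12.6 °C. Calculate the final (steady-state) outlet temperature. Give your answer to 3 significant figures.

M c_p dT/dt = ṁ c_p (T_in − T) + Q̇.
At steady state dT/dt = 0 ⇒ T_ss = T_in + Q̇/(ṁ c_p) = 16.5 + 143/(4.34·4.18) = 24.383 °C.

24.4 °C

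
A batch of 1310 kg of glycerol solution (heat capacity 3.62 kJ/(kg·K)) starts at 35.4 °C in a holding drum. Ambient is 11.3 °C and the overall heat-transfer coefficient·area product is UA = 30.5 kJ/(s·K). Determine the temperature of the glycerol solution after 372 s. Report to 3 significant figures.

13.5 °C

Energy balance: M c_p dT/dt = −UA(T − T_amb).
dT/dt = (T_ss − T)/τ with T_ss = T_amb = 11.300 °C, τ = M c_p/UA = 1310·3.62/30.5 = 155.48 s.
Solution: T(t) = T_ss + (T₀ − T_ss) e^(−t/τ).
T(372) = 11.300 + (24.100)·0.091395 = 13.503 °C.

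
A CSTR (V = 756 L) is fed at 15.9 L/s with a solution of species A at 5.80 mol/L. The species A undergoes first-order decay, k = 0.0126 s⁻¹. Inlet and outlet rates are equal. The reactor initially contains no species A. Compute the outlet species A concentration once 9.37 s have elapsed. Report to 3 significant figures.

V dC/dt = Q(C_in − C) − k V C.
dC/dt = (Q/V) C_in − (Q/V + k) C; effective rate a = Q/V + k = 0.021032 + 0.0126 = 0.033632 s⁻¹.
C_ss = Q C_in/(Q + kV) = 3.6271 mol/L; C(t) = C_ss + (C₀ − C_ss) e^(−a t).
C(9.37) = 3.6271 + (-3.6271)·e^(−0.033632·9.37) = 3.6271 + (-3.6271)·0.72969 = 0.98041 mol/L.

0.980 mol/L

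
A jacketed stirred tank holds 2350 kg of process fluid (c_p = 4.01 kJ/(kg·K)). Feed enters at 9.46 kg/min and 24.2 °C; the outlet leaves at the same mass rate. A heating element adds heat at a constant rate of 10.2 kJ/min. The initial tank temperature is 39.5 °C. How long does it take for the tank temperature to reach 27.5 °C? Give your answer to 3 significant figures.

398 min

M c_p dT/dt = ṁ c_p (T_in − T) + Q̇.
τ = M/ṁ = 248.41 min; T_ss = T_in + Q̇/(ṁ c_p) = 24.469 °C.
T(t) = T_ss + (T₀ − T_ss) e^(−t/τ). Set T = 27.5:
e^(−t/τ) = (27.5 − 24.469)/(39.5 − 24.469) = 0.20166
t = −248.41 · ln(0.20166) = 397.76 min.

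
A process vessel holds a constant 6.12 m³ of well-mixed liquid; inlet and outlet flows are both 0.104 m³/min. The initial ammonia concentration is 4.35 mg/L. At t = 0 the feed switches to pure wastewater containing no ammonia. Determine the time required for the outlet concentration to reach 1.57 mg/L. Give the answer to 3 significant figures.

60.0 min

Transient balance on the dissolved component: V dC/dt = Q(C_in − C), so τ = V/Q = 58.846 min.
C(t) = C_in + (C₀ − C_in) e^(−t/τ). Set C = 1.57 and solve for t:
e^(−t/τ) = (C − C_in)/(C₀ − C_in) = (1.57 − 0)/(4.35 − 0) = 0.36092
t = −τ ln(…) = 58.846 × 1.0191 = 59.970 min.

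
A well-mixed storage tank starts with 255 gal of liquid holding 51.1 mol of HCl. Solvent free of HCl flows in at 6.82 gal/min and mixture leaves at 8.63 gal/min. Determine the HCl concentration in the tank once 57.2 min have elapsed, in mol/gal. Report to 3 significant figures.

0.0282 mol/gal

Total volume: dV/dt = Q_in − Q_out = -1.8100 gal/min, so V(t) = 255 − 1.8100 t and V(57.2) = 151.47 gal.
Solute balance: dm/dt = 0 − Q_out C = −Q_out m/V(t).
Separate: dm/m = −Q_out dt/V(t) ⇒ ln(m/m₀) = −(Q_out/(Q_in−Q_out)) ln(V/V₀).
m = m₀ (V₀/V)^(Q_out/(Q_in−Q_out)) = 51.1 × (255/151.47)^(-4.7680) = 4.2640 mol.
C = m/V = 4.2640/151.47 = 0.028151 mol/gal.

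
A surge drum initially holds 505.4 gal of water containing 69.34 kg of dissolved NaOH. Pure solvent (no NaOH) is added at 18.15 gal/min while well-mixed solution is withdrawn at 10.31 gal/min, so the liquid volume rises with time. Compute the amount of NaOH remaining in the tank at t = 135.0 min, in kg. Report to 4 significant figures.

15.70 kg

Total volume: dV/dt = Q_in − Q_out = 7.84000 gal/min, so V(t) = 505.4 + 7.84000 t and V(135.0) = 1563.80 gal.
No NaOH enters, so dm/dt = −Q_out · (m/V).
dm/m = −Q_out dt/(V₀ + 7.84000 t); integrating gives ln(m/m₀) = −(Q_out/(Q_in−Q_out)) ln(V/V₀).
m = m₀ (V₀/V)^(Q_out/(Q_in−Q_out)) = 69.34 × (505.4/1563.80)^(1.31505) = 15.6997 kg.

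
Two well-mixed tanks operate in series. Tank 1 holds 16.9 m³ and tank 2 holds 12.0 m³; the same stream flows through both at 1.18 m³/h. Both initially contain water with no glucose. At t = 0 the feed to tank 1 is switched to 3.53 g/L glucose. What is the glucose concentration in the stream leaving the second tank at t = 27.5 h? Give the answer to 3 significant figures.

Time constants: τᵢ = Vᵢ/Q for each well-mixed tank.
τ₁ = 16.9/1.18 = 14.322 h; τ₂ = 12.0/1.18 = 10.169 h.
Tank 1: C₁ = C_in(1 − e^(−t/τ₁)). Tank 2 (τ₁ ≠ τ₂): C₂ = C_in[1 − (τ₁ e^(−t/τ₁) − τ₂ e^(−t/τ₂))/(τ₁ − τ₂)].
At t = 27.5: e^(−t/τ₁) = 0.14659, e^(−t/τ₂) = 0.066926.
C₂ = 3.53·[1 − (14.322·0.14659 − 10.169·0.066926)/(4.1525)] = 3.53·0.65832 = 2.3239 g/L.

2.32 g/L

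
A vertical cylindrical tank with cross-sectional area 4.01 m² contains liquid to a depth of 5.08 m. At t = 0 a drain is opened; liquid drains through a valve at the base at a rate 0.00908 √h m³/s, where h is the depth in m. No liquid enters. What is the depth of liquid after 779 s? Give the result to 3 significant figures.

1.88 m

Volume balance on the tank: A dh/dt = −0.00908 √h.
Separate and integrate: 2(√h − √h₀) = −(0.00908/A) t.
√h = √5.08 − 0.00908·779/(2·4.01) = 2.2539 − 0.88196 = 1.3719.
h = 1.3719² = 1.8822 m.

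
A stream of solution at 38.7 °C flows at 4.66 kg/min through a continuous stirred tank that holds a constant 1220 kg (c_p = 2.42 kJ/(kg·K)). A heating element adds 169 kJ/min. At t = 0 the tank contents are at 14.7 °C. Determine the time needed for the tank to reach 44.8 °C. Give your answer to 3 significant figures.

387 min

M c_p dT/dt = ṁ c_p (T_in − T) + Q̇.
τ = M/ṁ = 261.80 min; T_ss = T_in + Q̇/(ṁ c_p) = 53.686 °C.
T(t) = T_ss + (T₀ − T_ss) e^(−t/τ). Set T = 44.8:
e^(−t/τ) = (44.8 − 53.686)/(14.7 − 53.686) = 0.22793
t = −261.80 · ln(0.22793) = 387.13 min.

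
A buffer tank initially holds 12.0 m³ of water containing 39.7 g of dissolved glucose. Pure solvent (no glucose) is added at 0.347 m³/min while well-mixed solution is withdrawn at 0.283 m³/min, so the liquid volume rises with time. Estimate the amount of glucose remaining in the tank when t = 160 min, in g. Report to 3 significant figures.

Total volume: dV/dt = Q_in − Q_out = 0.064000 m³/min, so V(t) = 12.0 + 0.064000 t and V(160) = 22.240 m³.
No glucose enters, so dm/dt = −Q_out · (m/V).
dm/m = −Q_out dt/(V₀ + 0.064000 t); integrating gives ln(m/m₀) = −(Q_out/(Q_in−Q_out)) ln(V/V₀).
m = m₀ (V₀/V)^(Q_out/(Q_in−Q_out)) = 39.7 × (12.0/22.240)^(4.4219) = 2.5938 g.

2.59 g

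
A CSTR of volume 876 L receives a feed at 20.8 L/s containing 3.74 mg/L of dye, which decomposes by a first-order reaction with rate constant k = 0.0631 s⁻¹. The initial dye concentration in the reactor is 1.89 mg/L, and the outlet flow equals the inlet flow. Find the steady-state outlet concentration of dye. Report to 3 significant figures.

1.02 mg/L

Species balance: V dC/dt = Q C_in − Q C − k V C.
At steady state: 0 = Q C_in − (Q + kV) C_ss, so C_ss = Q C_in/(Q + kV).
C_ss = 20.8·3.74/(20.8 + 0.0631·876) = 77.792/76.076 = 1.0226 mg/L.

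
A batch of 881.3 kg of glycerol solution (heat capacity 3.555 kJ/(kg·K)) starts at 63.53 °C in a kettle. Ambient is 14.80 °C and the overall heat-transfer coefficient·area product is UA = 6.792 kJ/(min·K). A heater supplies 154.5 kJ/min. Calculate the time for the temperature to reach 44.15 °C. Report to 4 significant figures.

631.9 min

M c_p dT/dt = −UA(T − T_amb) + Q̇.
τ = M c_p/UA = 461.281 min; T_ss = T_amb + Q̇/UA = 14.80 + 154.5/6.792 = 37.5473 °C.
T(t) = T_ss + (T₀ − T_ss)e^(−t/τ); set T = 44.15:
t = −τ ln[(T − T_ss)/(T₀ − T_ss)] = −461.281 · ln(0.254118) = 631.936 min.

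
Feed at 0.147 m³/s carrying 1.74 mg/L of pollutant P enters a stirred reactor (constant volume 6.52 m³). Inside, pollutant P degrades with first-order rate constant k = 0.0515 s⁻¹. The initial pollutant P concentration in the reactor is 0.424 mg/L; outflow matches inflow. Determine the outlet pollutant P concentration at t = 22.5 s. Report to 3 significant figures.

0.510 mg/L

V dC/dt = Q(C_in − C) − k V C.
This is linear with rate a = Q/V + k = 0.074046 s⁻¹.
C_ss = Q C_in/(Q + kV) = 0.52981 mg/L; C(t) = C_ss + (C₀ − C_ss) e^(−a t).
C(22.5) = 0.52981 + (-0.10581)·e^(−0.074046·22.5) = 0.52981 + (-0.10581)·0.18899 = 0.50981 mg/L.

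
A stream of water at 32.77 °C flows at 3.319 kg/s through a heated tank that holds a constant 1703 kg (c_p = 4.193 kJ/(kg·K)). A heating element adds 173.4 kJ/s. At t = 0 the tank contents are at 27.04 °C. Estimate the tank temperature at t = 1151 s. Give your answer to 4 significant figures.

43.30 °C

M c_p dT/dt = ṁ c_p (T_in − T) + Q̇.
τ = M/ṁ = 513.106 s; T_ss = T_in + Q̇/(ṁ c_p) = 32.77 + 173.4/(3.319·4.193) = 45.2300 °C.
This is linear first-order; T(t) = T_ss + (T₀ − T_ss) e^(−t/τ).
T(1151) = 45.2300 + (-18.1900)·e^(−1151/513.106) = 45.2300 + (-18.1900)·0.106118 = 43.2997 °C.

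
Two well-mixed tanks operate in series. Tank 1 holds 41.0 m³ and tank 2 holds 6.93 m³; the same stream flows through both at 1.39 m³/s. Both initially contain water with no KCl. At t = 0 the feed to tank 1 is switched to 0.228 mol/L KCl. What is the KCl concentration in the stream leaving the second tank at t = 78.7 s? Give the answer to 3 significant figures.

0.209 mol/L

Each tank obeys Vᵢ dCᵢ/dt = Q(Cᵢ₋₁ − Cᵢ), so τᵢ = Vᵢ/Q.
τ₁ = 41.0/1.39 = 29.496 s; τ₂ = 6.93/1.39 = 4.9856 s.
Solving the cascade with C₁(0)=C₂(0)=0 gives C₂(t) = C_in[1 − (τ₁ e^(−t/τ₁) − τ₂ e^(−t/τ₂))/(τ₁ − τ₂)].
At t = 78.7: e^(−t/τ₁) = 0.069382, e^(−t/τ₂) = 1.3947e-07.
C₂ = 0.228·[1 − (29.496·0.069382 − 4.9856·1.3947e-07)/(24.511)] = 0.228·0.91650 = 0.20896 mol/L.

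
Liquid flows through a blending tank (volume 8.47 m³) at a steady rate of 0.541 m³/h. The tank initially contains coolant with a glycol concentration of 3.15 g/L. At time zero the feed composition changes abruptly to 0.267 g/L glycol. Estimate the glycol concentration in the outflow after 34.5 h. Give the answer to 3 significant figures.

Species balance on the tank: V dC/dt = Q(C_in − C).
Rewrite as dC/dt + C/τ = C_in/τ, τ = V/Q = 15.656 h.
Solution: C(t) = C_in + (C₀ − C_in) e^(−t/τ).
C(34.5) = 0.267 + (3.15 − 0.267)·e^(−34.5/15.656) = 0.267 + (2.8830)·0.11040 = 0.58530 g/L.

0.585 g/L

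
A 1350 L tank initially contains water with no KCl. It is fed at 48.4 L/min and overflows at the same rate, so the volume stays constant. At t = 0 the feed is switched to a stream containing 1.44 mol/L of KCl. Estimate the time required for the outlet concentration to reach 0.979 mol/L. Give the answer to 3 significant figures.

31.8 min

Species balance: V dC/dt = Q(C_in − C) ⇒ τ = V/Q = 27.893 min.
C(t) = C_in + (C₀ − C_in) e^(−t/τ). Set C = 0.979 and solve for t:
e^(−t/τ) = (C − C_in)/(C₀ − C_in) = (0.979 − 1.44)/(0 − 1.44) = 0.32014
t = −τ ln(…) = 27.893 × 1.1390 = 31.770 min.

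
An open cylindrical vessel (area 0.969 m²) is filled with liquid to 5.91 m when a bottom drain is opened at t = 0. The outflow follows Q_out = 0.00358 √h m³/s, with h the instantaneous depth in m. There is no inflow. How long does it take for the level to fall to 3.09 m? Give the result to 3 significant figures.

Mass balance (ρ constant): A dh/dt = −0.00358 √h.
Separate and integrate: 2(√h − √h₀) = −(0.00358/A) t.
t = 2A(√h₀ − √h)/0.00358 = 2·0.969·(√5.91 − √3.09)/0.00358
  = 1.9380 × (2.4310 − 1.7578) / 0.00358 = 364.44 s.

364 s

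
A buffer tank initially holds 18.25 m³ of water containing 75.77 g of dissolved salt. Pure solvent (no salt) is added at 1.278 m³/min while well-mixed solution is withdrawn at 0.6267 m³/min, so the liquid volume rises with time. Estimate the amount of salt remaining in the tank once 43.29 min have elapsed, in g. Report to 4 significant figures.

Let m(t) be the amount of salt. Volume: V(t) = V₀ + (Q_in − Q_out) t = 18.25 + 0.651300 t; V(43.29) = 46.4448 m³.
No salt enters, so dm/dt = −Q_out · (m/V).
Separate: dm/m = −Q_out dt/V(t) ⇒ ln(m/m₀) = −(Q_out/(Q_in−Q_out)) ln(V/V₀).
m = m₀ (V₀/V)^(Q_out/(Q_in−Q_out)) = 75.77 × (18.25/46.4448)^(0.962229) = 30.8422 g.

30.84 g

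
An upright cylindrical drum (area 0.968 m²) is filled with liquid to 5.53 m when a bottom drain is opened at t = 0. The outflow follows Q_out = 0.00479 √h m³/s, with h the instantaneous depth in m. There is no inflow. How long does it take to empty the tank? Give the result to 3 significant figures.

950 s

A dh/dt = −Q_out = −0.00479 √h.
This is separable: 2 d(√h)/dt = −0.00479/A, so √h = √h₀ − (0.00479/(2A)) t.
Tank is empty when √h = 0: t_empty = 2A√h₀/0.00479.
t_empty = 2·0.968·√5.53/0.00479 = 1.9360·2.3516/0.00479 = 950.46 s.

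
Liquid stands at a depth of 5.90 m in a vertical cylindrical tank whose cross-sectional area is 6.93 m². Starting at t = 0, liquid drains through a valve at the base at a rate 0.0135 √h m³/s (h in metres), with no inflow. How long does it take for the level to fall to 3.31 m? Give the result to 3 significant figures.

A dh/dt = −Q_out = −0.0135 √h.
This is separable: 2 d(√h)/dt = −0.0135/A, so √h = √h₀ − (0.0135/(2A)) t.
t = 2A(√h₀ − √h)/0.0135 = 2·6.93·(√5.90 − √3.31)/0.0135
  = 13.860 × (2.4290 − 1.8193) / 0.0135 = 625.91 s.

626 s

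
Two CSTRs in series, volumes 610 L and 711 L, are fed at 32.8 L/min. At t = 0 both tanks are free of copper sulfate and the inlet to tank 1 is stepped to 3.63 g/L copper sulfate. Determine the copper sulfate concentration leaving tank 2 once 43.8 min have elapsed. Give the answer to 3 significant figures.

Time constants: τᵢ = Vᵢ/Q for each well-mixed tank.
τ₁ = 610/32.8 = 18.598 min; τ₂ = 711/32.8 = 21.677 min.
Solving the cascade with C₁(0)=C₂(0)=0 gives C₂(t) = C_in[1 − (τ₁ e^(−t/τ₁) − τ₂ e^(−t/τ₂))/(τ₁ − τ₂)].
At t = 43.8: e^(−t/τ₁) = 0.094880, e^(−t/τ₂) = 0.13258.
C₂ = 3.63·[1 − (18.598·0.094880 − 21.677·0.13258)/(-3.0793)] = 3.63·0.63974 = 2.3223 g/L.

2.32 g/L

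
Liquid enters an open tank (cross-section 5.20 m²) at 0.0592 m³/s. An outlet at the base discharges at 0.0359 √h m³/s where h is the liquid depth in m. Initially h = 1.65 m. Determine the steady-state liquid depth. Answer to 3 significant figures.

Accumulation of liquid (constant cross-section A): A dh/dt = Q_in − 0.0359 √h. At steady state dh/dt = 0:
Q_in = 0.0359 √h_ss ⇒ √h_ss = 0.0592/0.0359 = 1.6490.
h_ss = 1.6490² = 2.7193 m. (Since h₀ = 1.65 m < h_ss, the level will rise toward this value.)

2.72 m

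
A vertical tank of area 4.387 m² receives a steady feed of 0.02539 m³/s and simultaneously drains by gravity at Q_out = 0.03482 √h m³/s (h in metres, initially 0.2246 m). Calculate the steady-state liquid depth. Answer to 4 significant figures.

0.5317 m

Level balance: A dh/dt = 0.02539 − 0.03482 √h. Setting dh/dt = 0:
Q_in = 0.03482 √h_ss ⇒ √h_ss = 0.02539/0.03482 = 0.729179.
h_ss = 0.729179² = 0.531701 m. (Since h₀ = 0.2246 m < h_ss, the level will rise toward this value.)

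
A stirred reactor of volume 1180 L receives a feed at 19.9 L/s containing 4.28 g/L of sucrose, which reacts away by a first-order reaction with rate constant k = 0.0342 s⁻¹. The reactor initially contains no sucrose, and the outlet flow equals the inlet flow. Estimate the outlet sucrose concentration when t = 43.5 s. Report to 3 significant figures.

Accumulation = in − out − consumed: V dC/dt = Q C_in − Q C − k V C.
dC/dt = (Q/V) C_in − (Q/V + k) C; effective rate a = Q/V + k = 0.016864 + 0.0342 = 0.051064 s⁻¹.
C_ss = Q C_in/(Q + kV) = 1.4135 g/L; C(t) = C_ss + (C₀ − C_ss) e^(−a t).
C(43.5) = 1.4135 + (-1.4135)·e^(−0.051064·43.5) = 1.4135 + (-1.4135)·0.10847 = 1.2602 g/L.

1.26 g/L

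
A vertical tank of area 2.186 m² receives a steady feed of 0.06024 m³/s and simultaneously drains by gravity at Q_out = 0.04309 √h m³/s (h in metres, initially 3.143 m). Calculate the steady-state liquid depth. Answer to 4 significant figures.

1.954 m

Unsteady balance on liquid volume: A dh/dt = Q_in − 0.04309 √h. At steady state dh/dt = 0:
Q_in = 0.04309 √h_ss ⇒ √h_ss = 0.06024/0.04309 = 1.39800.
h_ss = 1.39800² = 1.95442 m. (Since h₀ = 3.143 m > h_ss, the level will fall toward this value.)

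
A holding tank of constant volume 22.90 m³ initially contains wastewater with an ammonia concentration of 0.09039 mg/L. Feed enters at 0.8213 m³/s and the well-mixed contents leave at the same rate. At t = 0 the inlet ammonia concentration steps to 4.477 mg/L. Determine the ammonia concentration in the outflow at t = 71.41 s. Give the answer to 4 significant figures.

Species balance on the tank: V dC/dt = Q(C_in − C).
So dC/dt = (C_in − C)/τ with τ = V/Q = 22.90/0.8213 = 27.8826 s.
C approaches C_in exponentially: C(t) = C_in + (C₀ − C_in) e^(−t/τ).
C(71.41) = 4.477 + (0.09039 − 4.477)·e^(−71.41/27.8826) = 4.477 + (-4.38661)·0.0772203 = 4.13826 mg/L.

4.138 mg/L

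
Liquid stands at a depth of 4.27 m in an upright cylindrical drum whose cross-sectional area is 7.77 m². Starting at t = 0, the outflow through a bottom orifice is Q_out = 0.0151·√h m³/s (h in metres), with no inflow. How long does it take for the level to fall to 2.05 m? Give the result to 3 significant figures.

653 s

A dh/dt = −Q_out = −0.0151 √h.
Separate and integrate: 2(√h − √h₀) = −(0.0151/A) t.
t = 2A(√h₀ − √h)/0.0151 = 2·7.77·(√4.27 − √2.05)/0.0151
  = 15.540 × (2.0664 − 1.4318) / 0.0151 = 653.11 s.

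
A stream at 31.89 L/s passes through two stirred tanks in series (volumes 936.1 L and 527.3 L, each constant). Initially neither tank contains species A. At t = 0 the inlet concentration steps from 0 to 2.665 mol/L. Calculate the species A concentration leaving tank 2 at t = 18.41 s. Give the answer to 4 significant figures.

Each tank obeys Vᵢ dCᵢ/dt = Q(Cᵢ₋₁ − Cᵢ), so τᵢ = Vᵢ/Q.
τ₁ = 936.1/31.89 = 29.3540 s; τ₂ = 527.3/31.89 = 16.5350 s.
Solving the cascade with C₁(0)=C₂(0)=0 gives C₂(t) = C_in[1 − (τ₁ e^(−t/τ₁) − τ₂ e^(−t/τ₂))/(τ₁ − τ₂)].
At t = 18.41: e^(−t/τ₁) = 0.534101, e^(−t/τ₂) = 0.328441.
C₂ = 2.665·[1 − (29.3540·0.534101 − 16.5350·0.328441)/(12.8191)] = 2.665·0.200625 = 0.534665 mol/L.

0.5347 mol/L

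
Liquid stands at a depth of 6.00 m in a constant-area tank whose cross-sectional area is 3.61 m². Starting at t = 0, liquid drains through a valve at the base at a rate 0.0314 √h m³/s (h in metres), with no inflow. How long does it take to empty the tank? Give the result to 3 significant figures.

563 s

With no inflow, A dh/dt = −0.0314 √h.
∫ h^(−1/2) dh = −(0.0314/A) ∫ dt, giving 2√h = 2√h₀ − (0.0314/A) t.
Set h = 0: 2√h₀ = (0.0314/A) t_empty ⇒ t_empty = 2A√h₀/0.0314.
t_empty = 2·3.61·√6.00/0.0314 = 7.2200·2.4495/0.0314 = 563.23 s.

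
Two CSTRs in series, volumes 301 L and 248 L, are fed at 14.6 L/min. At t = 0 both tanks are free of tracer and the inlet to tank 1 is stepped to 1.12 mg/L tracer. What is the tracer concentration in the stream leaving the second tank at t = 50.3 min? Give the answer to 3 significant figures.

Time constants: τᵢ = Vᵢ/Q for each well-mixed tank.
τ₁ = 301/14.6 = 20.616 min; τ₂ = 248/14.6 = 16.986 min.
Tank 1: C₁ = C_in(1 − e^(−t/τ₁)). Tank 2 (τ₁ ≠ τ₂): C₂ = C_in[1 − (τ₁ e^(−t/τ₁) − τ₂ e^(−t/τ₂))/(τ₁ − τ₂)].
At t = 50.3: e^(−t/τ₁) = 0.087178, e^(−t/τ₂) = 0.051756.
C₂ = 1.12·[1 − (20.616·0.087178 − 16.986·0.051756)/(3.6301)] = 1.12·0.74707 = 0.83672 mg/L.

0.837 mg/L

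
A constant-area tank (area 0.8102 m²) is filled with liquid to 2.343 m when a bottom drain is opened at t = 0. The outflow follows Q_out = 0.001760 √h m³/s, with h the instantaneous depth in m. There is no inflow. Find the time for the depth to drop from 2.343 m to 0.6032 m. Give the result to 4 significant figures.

A dh/dt = −Q_out = −0.001760 √h.
This is separable: 2 d(√h)/dt = −0.001760/A, so √h = √h₀ − (0.001760/(2A)) t.
t = 2A(√h₀ − √h)/0.001760 = 2·0.8102·(√2.343 − √0.6032)/0.001760
  = 1.62040 × (1.53069 − 0.776660) / 0.001760 = 694.219 s.

694.2 s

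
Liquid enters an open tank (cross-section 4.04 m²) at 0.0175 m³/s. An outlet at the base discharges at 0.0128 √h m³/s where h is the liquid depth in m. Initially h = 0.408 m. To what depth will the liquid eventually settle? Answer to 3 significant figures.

Level balance: A dh/dt = 0.0175 − 0.0128 √h. Setting dh/dt = 0:
Q_in = 0.0128 √h_ss ⇒ √h_ss = 0.0175/0.0128 = 1.3672.
h_ss = 1.3672² = 1.8692 m. (Since h₀ = 0.408 m < h_ss, the level will rise toward this value.)

1.87 m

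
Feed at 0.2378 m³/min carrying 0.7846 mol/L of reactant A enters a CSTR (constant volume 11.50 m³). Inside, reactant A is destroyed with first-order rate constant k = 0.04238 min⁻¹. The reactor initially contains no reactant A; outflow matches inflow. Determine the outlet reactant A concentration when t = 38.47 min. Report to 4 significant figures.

V dC/dt = Q(C_in − C) − k V C.
dC/dt = (Q/V) C_in − (Q/V + k) C; effective rate a = Q/V + k = 0.0206783 + 0.04238 = 0.0630583 min⁻¹.
C_ss = Q C_in/(Q + kV) = 0.257288 mol/L; C(t) = C_ss + (C₀ − C_ss) e^(−a t).
C(38.47) = 0.257288 + (-0.257288)·e^(−0.0630583·38.47) = 0.257288 + (-0.257288)·0.0884028 = 0.234543 mol/L.

0.2345 mol/L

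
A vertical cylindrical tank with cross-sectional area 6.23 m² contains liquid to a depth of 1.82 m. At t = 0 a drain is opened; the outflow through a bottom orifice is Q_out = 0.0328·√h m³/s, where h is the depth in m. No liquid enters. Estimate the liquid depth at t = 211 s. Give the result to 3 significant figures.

A dh/dt = −Q_out = −0.0328 √h.
This is separable: 2 d(√h)/dt = −0.0328/A, so √h = √h₀ − (0.0328/(2A)) t.
√h = √1.82 − 0.0328·211/(2·6.23) = 1.3491 − 0.55544 = 0.79363.
h = 0.79363² = 0.62985 m.

0.630 m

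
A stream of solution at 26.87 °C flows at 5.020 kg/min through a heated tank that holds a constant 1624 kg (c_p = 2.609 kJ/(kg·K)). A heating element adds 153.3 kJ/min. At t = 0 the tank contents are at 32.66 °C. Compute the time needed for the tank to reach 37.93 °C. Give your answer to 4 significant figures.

717.0 min

M c_p dT/dt = ṁ c_p (T_in − T) + Q̇.
τ = M/ṁ = 323.506 min; T_ss = T_in + Q̇/(ṁ c_p) = 38.5748 °C.
T(t) = T_ss + (T₀ − T_ss) e^(−t/τ). Set T = 37.93:
e^(−t/τ) = (37.93 − 38.5748)/(32.66 − 38.5748) = 0.109016
t = −323.506 · ln(0.109016) = 716.973 min.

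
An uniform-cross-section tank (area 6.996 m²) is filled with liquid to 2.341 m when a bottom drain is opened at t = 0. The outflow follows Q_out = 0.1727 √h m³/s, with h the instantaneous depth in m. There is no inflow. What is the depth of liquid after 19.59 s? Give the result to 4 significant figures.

With no inflow, A dh/dt = −0.1727 √h.
Separate and integrate: 2(√h − √h₀) = −(0.1727/A) t.
√h = √2.341 − 0.1727·19.59/(2·6.996) = 1.53003 − 0.241795 = 1.28824.
h = 1.28824² = 1.65956 m.

1.660 m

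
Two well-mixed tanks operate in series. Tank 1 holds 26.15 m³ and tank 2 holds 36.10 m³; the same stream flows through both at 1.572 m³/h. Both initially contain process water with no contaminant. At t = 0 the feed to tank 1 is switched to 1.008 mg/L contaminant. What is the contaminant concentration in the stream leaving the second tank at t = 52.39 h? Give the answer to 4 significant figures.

Each tank obeys Vᵢ dCᵢ/dt = Q(Cᵢ₋₁ − Cᵢ), so τᵢ = Vᵢ/Q.
τ₁ = 26.15/1.572 = 16.6349 h; τ₂ = 36.10/1.572 = 22.9644 h.
Tank 1: C₁ = C_in(1 − e^(−t/τ₁)). Tank 2 (τ₁ ≠ τ₂): C₂ = C_in[1 − (τ₁ e^(−t/τ₁) − τ₂ e^(−t/τ₂))/(τ₁ − τ₂)].
At t = 52.39: e^(−t/τ₁) = 0.0428774, e^(−t/τ₂) = 0.102145.
C₂ = 1.008·[1 − (16.6349·0.0428774 − 22.9644·0.102145)/(-6.32952)] = 1.008·0.742091 = 0.748027 mg/L.

0.7480 mg/L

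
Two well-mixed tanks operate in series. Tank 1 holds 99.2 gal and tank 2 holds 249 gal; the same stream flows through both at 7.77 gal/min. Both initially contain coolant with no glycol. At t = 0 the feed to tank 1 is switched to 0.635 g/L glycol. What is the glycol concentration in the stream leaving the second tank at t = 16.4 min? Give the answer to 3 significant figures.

0.119 g/L

Each tank obeys Vᵢ dCᵢ/dt = Q(Cᵢ₋₁ − Cᵢ), so τᵢ = Vᵢ/Q.
τ₁ = 99.2/7.77 = 12.767 min; τ₂ = 249/7.77 = 32.046 min.
Tank 1: C₁ = C_in(1 − e^(−t/τ₁)). Tank 2 (τ₁ ≠ τ₂): C₂ = C_in[1 − (τ₁ e^(−t/τ₁) − τ₂ e^(−t/τ₂))/(τ₁ − τ₂)].
At t = 16.4: e^(−t/τ₁) = 0.27677, e^(−t/τ₂) = 0.59944.
C₂ = 0.635·[1 − (12.767·0.27677 − 32.046·0.59944)/(-19.279)] = 0.635·0.18688 = 0.11867 g/L.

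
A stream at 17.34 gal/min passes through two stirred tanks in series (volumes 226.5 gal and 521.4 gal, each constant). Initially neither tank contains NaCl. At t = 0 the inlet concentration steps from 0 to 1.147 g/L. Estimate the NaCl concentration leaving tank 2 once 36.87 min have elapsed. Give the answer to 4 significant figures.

Species balance on tank i: dCᵢ/dt = (Cᵢ₋₁ − Cᵢ)/τᵢ with τᵢ = Vᵢ/Q.
τ₁ = 226.5/17.34 = 13.0623 min; τ₂ = 521.4/17.34 = 30.0692 min.
Solving the cascade with C₁(0)=C₂(0)=0 gives C₂(t) = C_in[1 − (τ₁ e^(−t/τ₁) − τ₂ e^(−t/τ₂))/(τ₁ − τ₂)].
At t = 36.87: e^(−t/τ₁) = 0.0594494, e^(−t/τ₂) = 0.293414.
C₂ = 1.147·[1 − (13.0623·0.0594494 − 30.0692·0.293414)/(-17.0069)] = 1.147·0.526888 = 0.604341 g/L.

0.6043 g/L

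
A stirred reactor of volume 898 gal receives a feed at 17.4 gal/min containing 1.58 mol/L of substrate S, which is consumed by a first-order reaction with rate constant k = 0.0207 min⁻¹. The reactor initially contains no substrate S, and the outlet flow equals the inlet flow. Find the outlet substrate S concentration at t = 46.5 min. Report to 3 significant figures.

0.645 mol/L

Accumulation = in − out − consumed: V dC/dt = Q C_in − Q C − k V C.
dC/dt = (Q/V) C_in − (Q/V + k) C; effective rate a = Q/V + k = 0.019376 + 0.0207 = 0.040076 min⁻¹.
C_ss = Q C_in/(Q + kV) = 0.76391 mol/L; C(t) = C_ss + (C₀ − C_ss) e^(−a t).
C(46.5) = 0.76391 + (-0.76391)·e^(−0.040076·46.5) = 0.76391 + (-0.76391)·0.15512 = 0.64541 mol/L.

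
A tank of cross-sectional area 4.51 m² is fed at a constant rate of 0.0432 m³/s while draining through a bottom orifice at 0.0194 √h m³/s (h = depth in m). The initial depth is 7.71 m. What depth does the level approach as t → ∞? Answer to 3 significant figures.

4.96 m

Level balance: A dh/dt = 0.0432 − 0.0194 √h. Setting dh/dt = 0:
Q_in = 0.0194 √h_ss ⇒ √h_ss = 0.0432/0.0194 = 2.2268.
h_ss = 2.2268² = 4.9587 m. (Since h₀ = 7.71 m > h_ss, the level will fall toward this value.)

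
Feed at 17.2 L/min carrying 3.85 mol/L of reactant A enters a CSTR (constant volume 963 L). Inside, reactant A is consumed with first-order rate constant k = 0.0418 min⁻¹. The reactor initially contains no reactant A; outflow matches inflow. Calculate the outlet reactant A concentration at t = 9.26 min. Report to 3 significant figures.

0.489 mol/L

Species balance: V dC/dt = Q C_in − Q C − k V C.
This is linear with rate a = Q/V + k = 0.059661 min⁻¹.
C_ss = Q C_in/(Q + kV) = 1.1526 mol/L; C(t) = C_ss + (C₀ − C_ss) e^(−a t).
C(9.26) = 1.1526 + (-1.1526)·e^(−0.059661·9.26) = 1.1526 + (-1.1526)·0.57553 = 0.48924 mol/L.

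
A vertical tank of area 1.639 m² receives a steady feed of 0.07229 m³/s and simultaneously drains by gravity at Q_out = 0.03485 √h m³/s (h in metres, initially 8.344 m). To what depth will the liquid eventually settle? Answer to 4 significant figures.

4.303 m

Level balance: A dh/dt = 0.07229 − 0.03485 √h. Setting dh/dt = 0:
Q_in = 0.03485 √h_ss ⇒ √h_ss = 0.07229/0.03485 = 2.07432.
h_ss = 2.07432² = 4.30280 m. (Since h₀ = 8.344 m > h_ss, the level will fall toward this value.)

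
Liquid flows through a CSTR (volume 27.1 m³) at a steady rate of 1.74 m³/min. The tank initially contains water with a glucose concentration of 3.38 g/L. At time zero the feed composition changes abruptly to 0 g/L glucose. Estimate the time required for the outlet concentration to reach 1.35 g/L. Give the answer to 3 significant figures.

14.3 min

Species balance on the tank: V dC/dt = Q(C_in − C), so τ = V/Q = 15.575 min.
C(t) = C_in + (C₀ − C_in) e^(−t/τ). Set C = 1.35 and solve for t:
e^(−t/τ) = (C − C_in)/(C₀ − C_in) = (1.35 − 0)/(3.38 − 0) = 0.39941
t = −τ ln(…) = 15.575 × 0.91777 = 14.294 min.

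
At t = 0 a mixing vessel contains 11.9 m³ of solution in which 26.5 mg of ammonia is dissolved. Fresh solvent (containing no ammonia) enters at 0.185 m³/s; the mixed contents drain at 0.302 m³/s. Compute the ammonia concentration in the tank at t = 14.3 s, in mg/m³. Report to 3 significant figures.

1.75 mg/m³

Let m(t) be the amount of ammonia. Volume: V(t) = V₀ + (Q_in − Q_out) t = 11.9 − 0.11700 t; V(14.3) = 10.227 m³.
Species balance (pure solvent in): dm/dt = −Q_out · m/V(t).
Separate: dm/m = −Q_out dt/V(t) ⇒ ln(m/m₀) = −(Q_out/(Q_in−Q_out)) ln(V/V₀).
m = m₀ (V₀/V)^(Q_out/(Q_in−Q_out)) = 26.5 × (11.9/10.227)^(-2.5812) = 17.922 mg.
C = m/V = 17.922/10.227 = 1.7525 mg/m³.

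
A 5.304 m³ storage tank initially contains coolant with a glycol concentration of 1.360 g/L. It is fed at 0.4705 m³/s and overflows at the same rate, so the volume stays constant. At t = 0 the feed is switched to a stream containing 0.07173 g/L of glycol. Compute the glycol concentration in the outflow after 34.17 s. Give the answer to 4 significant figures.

Mass balance on the solute (V constant): V dC/dt = Q(C_in − C).
Rewrite as dC/dt + C/τ = C_in/τ, τ = V/Q = 11.2731 s.
C approaches C_in exponentially: C(t) = C_in + (C₀ − C_in) e^(−t/τ).
C(34.17) = 0.07173 + (1.360 − 0.07173)·e^(−34.17/11.2731) = 0.07173 + (1.28827)·0.0482622 = 0.133905 g/L.

0.1339 g/L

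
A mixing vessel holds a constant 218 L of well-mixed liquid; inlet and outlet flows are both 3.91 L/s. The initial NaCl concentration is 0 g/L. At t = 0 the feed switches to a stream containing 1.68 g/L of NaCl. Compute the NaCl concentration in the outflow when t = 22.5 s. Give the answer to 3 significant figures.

Species balance on the tank: V dC/dt = Q(C_in − C).
Time constant τ = V/Q = 218/3.91 = 55.754 s.
C approaches C_in exponentially: C(t) = C_in + (C₀ − C_in) e^(−t/τ).
C(22.5) = 1.68 + (0 − 1.68)·e^(−22.5/55.754) = 1.68 + (-1.6800)·0.66794 = 0.55786 g/L.

0.558 g/L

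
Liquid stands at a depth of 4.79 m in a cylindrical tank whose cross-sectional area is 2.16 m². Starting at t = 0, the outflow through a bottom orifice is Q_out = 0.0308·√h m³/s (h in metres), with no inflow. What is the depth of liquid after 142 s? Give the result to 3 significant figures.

A dh/dt = −Q_out = −0.0308 √h.
Separate and integrate: 2(√h − √h₀) = −(0.0308/A) t.
√h = √4.79 − 0.0308·142/(2·2.16) = 2.1886 − 1.0124 = 1.1762.
h = 1.1762² = 1.3834 m.

1.38 m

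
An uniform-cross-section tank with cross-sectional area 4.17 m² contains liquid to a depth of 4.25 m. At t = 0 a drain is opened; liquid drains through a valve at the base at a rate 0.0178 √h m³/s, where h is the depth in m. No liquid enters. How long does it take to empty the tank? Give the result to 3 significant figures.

Unsteady balance on liquid volume: A dh/dt = −0.0178 √h.
∫ h^(−1/2) dh = −(0.0178/A) ∫ dt, giving 2√h = 2√h₀ − (0.0178/A) t.
Tank is empty when √h = 0: t_empty = 2A√h₀/0.0178.
t_empty = 2·4.17·√4.25/0.0178 = 8.3400·2.0616/0.0178 = 965.92 s.

966 s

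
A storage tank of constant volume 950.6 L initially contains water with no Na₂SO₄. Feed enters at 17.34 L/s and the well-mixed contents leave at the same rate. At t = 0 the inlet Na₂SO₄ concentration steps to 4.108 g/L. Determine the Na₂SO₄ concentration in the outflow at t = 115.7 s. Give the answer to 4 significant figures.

3.610 g/L

Species balance on the tank: V dC/dt = Q(C_in − C).
Rewrite as dC/dt + C/τ = C_in/τ, τ = V/Q = 54.8212 s.
This is linear first-order; C(t) = C_in + (C₀ − C_in) e^(−t/τ).
C(115.7) = 4.108 + (0 − 4.108)·e^(−115.7/54.8212) = 4.108 + (-4.10800)·0.121178 = 3.61020 g/L.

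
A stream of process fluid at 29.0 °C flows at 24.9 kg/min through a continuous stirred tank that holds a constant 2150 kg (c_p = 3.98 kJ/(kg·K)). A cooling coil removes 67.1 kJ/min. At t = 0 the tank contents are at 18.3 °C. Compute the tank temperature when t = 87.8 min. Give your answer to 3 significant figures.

M c_p dT/dt = ṁ c_p (T_in − T) − Q̇.
τ = M/ṁ = 86.345 min; T_ss = T_in − Q̇/(ṁ c_p) = 29.0 − 67.1/(24.9·3.98) = 28.323 °C.
Integrating: T(t) = T_ss + (T₀ − T_ss) e^(−t/τ).
T(87.8) = 28.323 + (-10.023)·e^(−87.8/86.345) = 28.323 + (-10.023)·0.36173 = 24.697 °C.

24.7 °C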